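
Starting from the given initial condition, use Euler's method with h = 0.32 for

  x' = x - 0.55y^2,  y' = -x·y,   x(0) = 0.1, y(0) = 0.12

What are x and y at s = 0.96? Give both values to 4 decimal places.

Euler on (x,y): x_{n+1} = x_n + h·x', y_{n+1} = y_n + h·y'.
0.000000: (0.100000, 0.120000); f=(0.092080, -0.012000) → (0.129466, 0.116160)
0.320000: (0.129466, 0.116160); f=(0.122044, -0.015039) → (0.168520, 0.111348)
0.640000: (0.168520, 0.111348); f=(0.161701, -0.018764) → (0.220264, 0.105343)
(x(0.96), y(0.96)) ≈ (0.2203, 0.1053)

0.2203, 0.1053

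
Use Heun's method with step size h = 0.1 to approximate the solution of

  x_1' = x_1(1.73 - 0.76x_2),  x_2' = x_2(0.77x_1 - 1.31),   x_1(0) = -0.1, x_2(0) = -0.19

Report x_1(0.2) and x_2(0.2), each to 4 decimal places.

Heun on (x_1,x_2): k1 = f(s_n, state_n); k2 = f(s_n + h, state_n + h·k1); state_{n+1} = state_n + (h/2)·(k1 + k2).
0.000000: (-0.100000, -0.190000)
  k1 = (-0.187440, 0.263530)
  predictor → (-0.118744, -0.163647)
  k2 = (-0.220196, 0.229340)
  → (-0.120382, -0.165356)
0.100000: (-0.120382, -0.165356)
  k1 = (-0.223389, 0.231945)
  predictor → (-0.142721, -0.142162)
  k2 = (-0.262327, 0.201855)
  → (-0.144668, -0.143667)
(x_1(0.2), x_2(0.2)) ≈ (-0.1447, -0.1437)

-0.1447, -0.1437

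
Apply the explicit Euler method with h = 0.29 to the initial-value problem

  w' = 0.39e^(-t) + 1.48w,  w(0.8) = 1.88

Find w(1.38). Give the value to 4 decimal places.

3.9508

Euler: w_{n+1} = w_n + h·f(t_n, w_n).
t=0.800000, w=1.880000: f=2.957638 → w ← 1.880000 + 0.29·2.957638 = 2.737715
t=1.090000, w=2.737715: f=4.182943 → w ← 2.737715 + 0.29·4.182943 = 3.950769
w(1.38) ≈ 3.9508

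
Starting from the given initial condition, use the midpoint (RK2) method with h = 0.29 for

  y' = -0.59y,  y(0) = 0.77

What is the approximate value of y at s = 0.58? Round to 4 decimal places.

0.5479

Midpoint: k1 = f(s_n, y_n); k2 = f(s_n + h/2, y_n + (h/2)·k1); y_{n+1} = y_n + h·k2.
s=0.000000, y=0.770000:
  k1 = f(0.000000, 0.770000) = -0.454300
  k2 = f(0.145000, 0.704126) = -0.415435
  y ← 0.770000 + 0.29·(-0.415435) = 0.649524
s=0.290000, y=0.649524:
  k1 = f(0.290000, 0.649524) = -0.383219
  k2 = f(0.435000, 0.593957) = -0.350435
  y ← 0.649524 + 0.29·(-0.350435) = 0.547898
y(0.58) ≈ 0.5479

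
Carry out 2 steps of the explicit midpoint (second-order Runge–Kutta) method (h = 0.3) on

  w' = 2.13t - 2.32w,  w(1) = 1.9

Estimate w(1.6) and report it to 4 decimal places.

Midpoint: k1 = f(t_n, w_n); k2 = f(t_n + h/2, w_n + (h/2)·k1); w_{n+1} = w_n + h·k2.
t=1.000000, w=1.900000:
  k1 = f(1.000000, 1.900000) = -2.278000
  k2 = f(1.150000, 1.558300) = -1.165756
  w ← 1.900000 + 0.3·(-1.165756) = 1.550273
t=1.300000, w=1.550273:
  k1 = f(1.300000, 1.550273) = -0.827634
  k2 = f(1.450000, 1.426128) = -0.220117
  w ← 1.550273 + 0.3·(-0.220117) = 1.484238
w(1.6) ≈ 1.4842

1.4842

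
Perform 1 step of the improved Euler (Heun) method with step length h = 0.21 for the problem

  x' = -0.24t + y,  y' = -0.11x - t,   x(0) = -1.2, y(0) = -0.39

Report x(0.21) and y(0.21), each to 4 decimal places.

Heun on (x,y): k1 = f(t_n, state_n); k2 = f(t_n + h, state_n + h·k1); state_{n+1} = state_n + (h/2)·(k1 + k2).
0.000000: (-1.200000, -0.390000)
  k1 = (-0.390000, 0.132000)
  predictor → (-1.281900, -0.362280)
  k2 = (-0.412680, -0.068991)
  → (-1.284281, -0.383384)
(x(0.21), y(0.21)) ≈ (-1.2843, -0.3834)

-1.2843, -0.3834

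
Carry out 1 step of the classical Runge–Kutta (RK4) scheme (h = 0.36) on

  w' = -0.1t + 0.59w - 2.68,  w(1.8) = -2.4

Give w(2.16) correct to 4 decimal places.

-4.1220

RK4: k1 = f(t_n, w_n); k2 = f(t_n + h/2, w_n + (h/2)·k1); k3 = f(t_n + h/2, w_n + (h/2)·k2); k4 = f(t_n + h, w_n + h·k3); w_{n+1} = w_n + (h/6)·(k1 + 2k2 + 2k3 + k4).
t=1.800000, w=-2.400000:
  k1 = f(1.800000, -2.400000) = -4.276000
  k2 = f(1.980000, -3.169680) = -4.748111
  k3 = f(1.980000, -3.254660) = -4.798249
  k4 = f(2.160000, -4.127370) = -5.331148
  w ← -2.400000 + (0.36/6)·(k1 + 2k2 + 2k3 + k4) = -4.121992
w(2.16) ≈ -4.1220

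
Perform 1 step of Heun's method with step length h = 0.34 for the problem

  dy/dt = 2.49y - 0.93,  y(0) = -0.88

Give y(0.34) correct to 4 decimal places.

-2.3904

Heun: k1 = f(t_n, y_n); k2 = f(t_n + h, y_n + h·k1); y_{n+1} = y_n + (h/2)·(k1 + k2).
t=0.000000, y=-0.880000:
  k1 = f(0.000000, -0.880000) = -3.121200
  k2 = f(0.340000, -1.941208) = -5.763608
  y ← -0.880000 + (0.34/2)·(-3.121200 + (-5.763608)) = -2.390417
y(0.34) ≈ -2.3904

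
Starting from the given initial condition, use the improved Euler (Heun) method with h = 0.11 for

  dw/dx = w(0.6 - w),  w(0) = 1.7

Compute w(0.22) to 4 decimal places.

Heun: k1 = f(x_n, w_n); k2 = f(x_n + h, w_n + h·k1); w_{n+1} = w_n + (h/2)·(k1 + k2).
x=0.000000, w=1.700000:
  k1 = f(0.000000, 1.700000) = -1.870000
  k2 = f(0.110000, 1.494300) = -1.336352
  w ← 1.700000 + (0.11/2)·(-1.870000 + (-1.336352)) = 1.523651
x=0.110000, w=1.523651:
  k1 = f(0.110000, 1.523651) = -1.407321
  k2 = f(0.220000, 1.368845) = -1.052430
  w ← 1.523651 + (0.11/2)·(-1.407321 + (-1.052430)) = 1.388364
w(0.22) ≈ 1.3884

1.3884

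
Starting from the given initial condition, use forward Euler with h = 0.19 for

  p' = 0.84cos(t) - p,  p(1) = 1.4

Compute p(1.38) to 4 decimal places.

Euler: p_{n+1} = p_n + h·f(t_n, p_n).
t=1.000000, p=1.400000: f=-0.946146 → p ← 1.400000 + 0.19·(-0.946146) = 1.220232
t=1.190000, p=1.220232: f=-0.908038 → p ← 1.220232 + 0.19·(-0.908038) = 1.047705
p(1.38) ≈ 1.0477

1.0477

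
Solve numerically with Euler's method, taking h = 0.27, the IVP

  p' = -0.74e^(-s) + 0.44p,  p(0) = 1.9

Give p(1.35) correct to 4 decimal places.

2.4909

Euler: p_{n+1} = p_n + h·f(s_n, p_n).
s=0.000000, p=1.900000: f=0.096000 → p ← 1.900000 + 0.27·0.096000 = 1.925920
s=0.270000, p=1.925920: f=0.282504 → p ← 1.925920 + 0.27·0.282504 = 2.002196
s=0.540000, p=2.002196: f=0.449733 → p ← 2.002196 + 0.27·0.449733 = 2.123624
s=0.810000, p=2.123624: f=0.605200 → p ← 2.123624 + 0.27·0.605200 = 2.287028
s=1.080000, p=2.287028: f=0.754992 → p ← 2.287028 + 0.27·0.754992 = 2.490875
p(1.35) ≈ 2.4909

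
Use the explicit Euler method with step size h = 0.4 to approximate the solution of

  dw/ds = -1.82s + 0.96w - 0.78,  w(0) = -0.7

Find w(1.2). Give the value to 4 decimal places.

-4.1825

Euler: w_{n+1} = w_n + h·f(s_n, w_n).
s=0.000000, w=-0.700000: f=-1.452000 → w ← -0.700000 + 0.4·(-1.452000) = -1.280800
s=0.400000, w=-1.280800: f=-2.737568 → w ← -1.280800 + 0.4·(-2.737568) = -2.375827
s=0.800000, w=-2.375827: f=-4.516794 → w ← -2.375827 + 0.4·(-4.516794) = -4.182545
w(1.2) ≈ -4.1825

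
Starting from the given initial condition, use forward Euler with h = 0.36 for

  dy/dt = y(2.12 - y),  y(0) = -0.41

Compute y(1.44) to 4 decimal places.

-11.6719

Euler: y_{n+1} = y_n + h·f(t_n, y_n).
t=0.000000, y=-0.410000: f=-1.037300 → y ← -0.410000 + 0.36·(-1.037300) = -0.783428
t=0.360000, y=-0.783428: f=-2.274627 → y ← -0.783428 + 0.36·(-2.274627) = -1.602294
t=0.720000, y=-1.602294: f=-5.964207 → y ← -1.602294 + 0.36·(-5.964207) = -3.749408
t=1.080000, y=-3.749408: f=-22.006808 → y ← -3.749408 + 0.36·(-22.006808) = -11.671859
y(1.44) ≈ -11.6719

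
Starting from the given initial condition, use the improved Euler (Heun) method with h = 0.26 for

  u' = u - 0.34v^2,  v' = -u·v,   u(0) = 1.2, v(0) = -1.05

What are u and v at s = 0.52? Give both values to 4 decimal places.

Heun on (u,v): k1 = f(s_n, state_n); k2 = f(s_n + h, state_n + h·k1); state_{n+1} = state_n + (h/2)·(k1 + k2).
0.000000: (1.200000, -1.050000)
  k1 = (0.825150, 1.260000)
  predictor → (1.414539, -0.722400)
  k2 = (1.237106, 1.021863)
  → (1.468093, -0.753358)
0.260000: (1.468093, -0.753358)
  k1 = (1.275127, 1.106000)
  predictor → (1.799626, -0.465798)
  k2 = (1.725857, 0.838262)
  → (1.858221, -0.500604)
(u(0.52), v(0.52)) ≈ (1.8582, -0.5006)

1.8582, -0.5006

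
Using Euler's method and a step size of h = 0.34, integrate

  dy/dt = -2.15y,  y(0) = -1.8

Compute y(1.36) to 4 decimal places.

-0.0094

Euler: y_{n+1} = y_n + h·f(t_n, y_n).
t=0.000000, y=-1.800000: f=3.870000 → y ← -1.800000 + 0.34·3.870000 = -0.484200
t=0.340000, y=-0.484200: f=1.041030 → y ← -0.484200 + 0.34·1.041030 = -0.130250
t=0.680000, y=-0.130250: f=0.280037 → y ← -0.130250 + 0.34·0.280037 = -0.035037
t=1.020000, y=-0.035037: f=0.075330 → y ← -0.035037 + 0.34·0.075330 = -0.009425
y(1.36) ≈ -0.0094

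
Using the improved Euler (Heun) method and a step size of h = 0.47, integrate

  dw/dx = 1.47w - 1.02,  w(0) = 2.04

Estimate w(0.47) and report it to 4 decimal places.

3.2913

Heun: k1 = f(x_n, w_n); k2 = f(x_n + h, w_n + h·k1); w_{n+1} = w_n + (h/2)·(k1 + k2).
x=0.000000, w=2.040000:
  k1 = f(0.000000, 2.040000) = 1.978800
  k2 = f(0.470000, 2.970036) = 3.345953
  w ← 2.040000 + (0.47/2)·(1.978800 + 3.345953) = 3.291317
w(0.47) ≈ 3.2913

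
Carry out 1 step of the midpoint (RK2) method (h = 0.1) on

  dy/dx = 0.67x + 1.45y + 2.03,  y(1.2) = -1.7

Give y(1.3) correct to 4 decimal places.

Midpoint: k1 = f(x_n, y_n); k2 = f(x_n + h/2, y_n + (h/2)·k1); y_{n+1} = y_n + h·k2.
x=1.200000, y=-1.700000:
  k1 = f(1.200000, -1.700000) = 0.369000
  k2 = f(1.250000, -1.681550) = 0.429253
  y ← -1.700000 + 0.1·0.429253 = -1.657075
y(1.3) ≈ -1.6571

-1.6571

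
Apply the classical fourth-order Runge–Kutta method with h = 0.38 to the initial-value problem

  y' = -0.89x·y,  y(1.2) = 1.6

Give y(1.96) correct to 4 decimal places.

RK4: k1 = f(x_n, y_n); k2 = f(x_n + h/2, y_n + (h/2)·k1); k3 = f(x_n + h/2, y_n + (h/2)·k2); k4 = f(x_n + h, y_n + h·k3); y_{n+1} = y_n + (h/6)·(k1 + 2k2 + 2k3 + k4).
x=1.200000, y=1.600000:
  k1 = f(1.200000, 1.600000) = -1.708800
  k2 = f(1.390000, 1.275328) = -1.577708
  k3 = f(1.390000, 1.300235) = -1.608521
  k4 = f(1.580000, 0.988762) = -1.390397
  y ← 1.600000 + (0.38/6)·(k1 + 2k2 + 2k3 + k4) = 1.000128
x=1.580000, y=1.000128:
  k1 = f(1.580000, 1.000128) = -1.406381
  k2 = f(1.770000, 0.732916) = -1.154563
  k3 = f(1.770000, 0.780762) = -1.229934
  k4 = f(1.960000, 0.532754) = -0.929336
  y ← 1.000128 + (0.38/6)·(k1 + 2k2 + 2k3 + k4) = 0.550164
y(1.96) ≈ 0.5502

0.5502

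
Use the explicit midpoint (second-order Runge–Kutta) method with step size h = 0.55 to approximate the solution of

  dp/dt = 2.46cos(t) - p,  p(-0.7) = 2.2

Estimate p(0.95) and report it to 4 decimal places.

Midpoint: k1 = f(t_n, p_n); k2 = f(t_n + h/2, p_n + (h/2)·k1); p_{n+1} = p_n + h·k2.
t=-0.700000, p=2.200000:
  k1 = f(-0.700000, 2.200000) = -0.318488
  k2 = f(-0.425000, 2.112416) = 0.128740
  p ← 2.200000 + 0.55·0.128740 = 2.270807
t=-0.150000, p=2.270807:
  k1 = f(-0.150000, 2.270807) = 0.161570
  k2 = f(0.125000, 2.315239) = 0.125568
  p ← 2.270807 + 0.55·0.125568 = 2.339869
t=0.400000, p=2.339869:
  k1 = f(0.400000, 2.339869) = -0.074059
  k2 = f(0.675000, 2.319503) = -0.398964
  p ← 2.339869 + 0.55·(-0.398964) = 2.120439
p(0.95) ≈ 2.1204

2.1204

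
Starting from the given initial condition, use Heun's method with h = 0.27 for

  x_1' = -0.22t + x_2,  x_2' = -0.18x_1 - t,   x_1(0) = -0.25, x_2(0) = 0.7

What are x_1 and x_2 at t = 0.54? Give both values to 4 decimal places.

Heun on (x_1,x_2): k1 = f(t_n, state_n); k2 = f(t_n + h, state_n + h·k1); state_{n+1} = state_n + (h/2)·(k1 + k2).
0.000000: (-0.250000, 0.700000)
  k1 = (0.700000, 0.045000)
  predictor → (-0.061000, 0.712150)
  k2 = (0.652750, -0.259020)
  → (-0.067379, 0.671107)
0.270000: (-0.067379, 0.671107)
  k1 = (0.611707, -0.257872)
  predictor → (0.097782, 0.601482)
  k2 = (0.482682, -0.557601)
  → (0.080364, 0.561018)
(x_1(0.54), x_2(0.54)) ≈ (0.0804, 0.5610)

0.0804, 0.5610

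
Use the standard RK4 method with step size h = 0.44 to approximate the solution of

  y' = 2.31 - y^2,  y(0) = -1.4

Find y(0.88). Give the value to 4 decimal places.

-0.3959

RK4: k1 = f(t_n, y_n); k2 = f(t_n + h/2, y_n + (h/2)·k1); k3 = f(t_n + h/2, y_n + (h/2)·k2); k4 = f(t_n + h, y_n + h·k3); y_{n+1} = y_n + (h/6)·(k1 + 2k2 + 2k3 + k4).
t=0.000000, y=-1.400000:
  k1 = f(0.000000, -1.400000) = 0.350000
  k2 = f(0.220000, -1.323000) = 0.559671
  k3 = f(0.220000, -1.276872) = 0.679597
  k4 = f(0.440000, -1.100977) = 1.097849
  y ← -1.400000 + (0.44/6)·(k1 + 2k2 + 2k3 + k4) = -1.112065
t=0.440000, y=-1.112065:
  k1 = f(0.440000, -1.112065) = 1.073311
  k2 = f(0.660000, -0.875937) = 1.542735
  k3 = f(0.660000, -0.772663) = 1.712991
  k4 = f(0.880000, -0.358349) = 2.181586
  y ← -1.112065 + (0.44/6)·(k1 + 2k2 + 2k3 + k4) = -0.395866
y(0.88) ≈ -0.3959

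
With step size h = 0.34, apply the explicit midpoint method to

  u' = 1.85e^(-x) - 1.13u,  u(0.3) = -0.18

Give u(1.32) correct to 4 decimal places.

Midpoint: k1 = f(x_n, u_n); k2 = f(x_n + h/2, u_n + (h/2)·k1); u_{n+1} = u_n + h·k2.
x=0.300000, u=-0.180000:
  k1 = f(0.300000, -0.180000) = 1.573914
  k2 = f(0.470000, 0.087565) = 1.057305
  u ← -0.180000 + 0.34·1.057305 = 0.179484
x=0.640000, u=0.179484:
  k1 = f(0.640000, 0.179484) = 0.772674
  k2 = f(0.810000, 0.310838) = 0.471740
  u ← 0.179484 + 0.34·0.471740 = 0.339875
x=0.980000, u=0.339875:
  k1 = f(0.980000, 0.339875) = 0.310266
  k2 = f(1.150000, 0.392621) = 0.142117
  u ← 0.339875 + 0.34·0.142117 = 0.388195
u(1.32) ≈ 0.3882

0.3882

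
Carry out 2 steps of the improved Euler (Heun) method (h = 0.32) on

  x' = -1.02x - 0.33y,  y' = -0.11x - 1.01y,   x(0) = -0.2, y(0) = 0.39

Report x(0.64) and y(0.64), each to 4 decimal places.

-0.1471, 0.2159

Heun on (x,y): k1 = f(t_n, state_n); k2 = f(t_n + h, state_n + h·k1); state_{n+1} = state_n + (h/2)·(k1 + k2).
0.000000: (-0.200000, 0.390000)
  k1 = (0.075300, -0.371900)
  predictor → (-0.175904, 0.270992)
  k2 = (0.089995, -0.254352)
  → (-0.173553, 0.289800)
0.320000: (-0.173553, 0.289800)
  k1 = (0.081390, -0.273607)
  predictor → (-0.147508, 0.202245)
  k2 = (0.083717, -0.188042)
  → (-0.147136, 0.215936)
(x(0.64), y(0.64)) ≈ (-0.1471, 0.2159)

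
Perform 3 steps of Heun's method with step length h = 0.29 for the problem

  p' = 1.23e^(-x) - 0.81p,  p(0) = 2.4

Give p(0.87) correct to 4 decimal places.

Heun: k1 = f(x_n, p_n); k2 = f(x_n + h, p_n + h·k1); p_{n+1} = p_n + (h/2)·(k1 + k2).
x=0.000000, p=2.400000:
  k1 = f(0.000000, 2.400000) = -0.714000
  k2 = f(0.290000, 2.192940) = -0.855917
  p ← 2.400000 + (0.29/2)·(-0.714000 + (-0.855917)) = 2.172362
x=0.290000, p=2.172362:
  k1 = f(0.290000, 2.172362) = -0.839249
  k2 = f(0.580000, 1.928980) = -0.873799
  p ← 2.172362 + (0.29/2)·(-0.839249 + (-0.873799)) = 1.923970
x=0.580000, p=1.923970:
  k1 = f(0.580000, 1.923970) = -0.869741
  k2 = f(0.870000, 1.671745) = -0.838803
  p ← 1.923970 + (0.29/2)·(-0.869741 + (-0.838803)) = 1.676231
p(0.87) ≈ 1.6762

1.6762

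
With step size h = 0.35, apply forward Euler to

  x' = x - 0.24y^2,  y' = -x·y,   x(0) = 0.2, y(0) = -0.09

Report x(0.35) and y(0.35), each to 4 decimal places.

0.2693, -0.0837

Euler on (x,y): x_{n+1} = x_n + h·x', y_{n+1} = y_n + h·y'.
0.000000: (0.200000, -0.090000); f=(0.198056, 0.018000) → (0.269320, -0.083700)
(x(0.35), y(0.35)) ≈ (0.2693, -0.0837)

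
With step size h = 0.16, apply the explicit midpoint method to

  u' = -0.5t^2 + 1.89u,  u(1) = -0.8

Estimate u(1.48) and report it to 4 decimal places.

-2.5173

Midpoint: k1 = f(t_n, u_n); k2 = f(t_n + h/2, u_n + (h/2)·k1); u_{n+1} = u_n + h·k2.
t=1.000000, u=-0.800000:
  k1 = f(1.000000, -0.800000) = -2.012000
  k2 = f(1.080000, -0.960960) = -2.399414
  u ← -0.800000 + 0.16·(-2.399414) = -1.183906
t=1.160000, u=-1.183906:
  k1 = f(1.160000, -1.183906) = -2.910383
  k2 = f(1.240000, -1.416737) = -3.446433
  u ← -1.183906 + 0.16·(-3.446433) = -1.735336
t=1.320000, u=-1.735336:
  k1 = f(1.320000, -1.735336) = -4.150984
  k2 = f(1.400000, -2.067414) = -4.887413
  u ← -1.735336 + 0.16·(-4.887413) = -2.517322
u(1.48) ≈ -2.5173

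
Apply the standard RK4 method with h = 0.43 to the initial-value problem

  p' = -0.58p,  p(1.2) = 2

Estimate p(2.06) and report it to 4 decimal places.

1.2145

RK4: k1 = f(s_n, p_n); k2 = f(s_n + h/2, p_n + (h/2)·k1); k3 = f(s_n + h/2, p_n + (h/2)·k2); k4 = f(s_n + h, p_n + h·k3); p_{n+1} = p_n + (h/6)·(k1 + 2k2 + 2k3 + k4).
s=1.200000, p=2.000000:
  k1 = f(1.200000, 2.000000) = -1.160000
  k2 = f(1.415000, 1.750600) = -1.015348
  k3 = f(1.415000, 1.781700) = -1.033386
  k4 = f(1.630000, 1.555644) = -0.902274
  p ← 2.000000 + (0.43/6)·(k1 + 2k2 + 2k3 + k4) = 1.558552
s=1.630000, p=1.558552:
  k1 = f(1.630000, 1.558552) = -0.903960
  k2 = f(1.845000, 1.364200) = -0.791236
  k3 = f(1.845000, 1.388436) = -0.805293
  k4 = f(2.060000, 1.212276) = -0.703120
  p ← 1.558552 + (0.43/6)·(k1 + 2k2 + 2k3 + k4) = 1.214542
p(2.06) ≈ 1.2145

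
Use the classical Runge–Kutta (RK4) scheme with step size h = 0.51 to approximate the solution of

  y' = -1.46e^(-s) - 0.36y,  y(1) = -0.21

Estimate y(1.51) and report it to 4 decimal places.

RK4: k1 = f(s_n, y_n); k2 = f(s_n + h/2, y_n + (h/2)·k1); k3 = f(s_n + h/2, y_n + (h/2)·k2); k4 = f(s_n + h, y_n + h·k3); y_{n+1} = y_n + (h/6)·(k1 + 2k2 + 2k3 + k4).
s=1.000000, y=-0.210000:
  k1 = f(1.000000, -0.210000) = -0.461504
  k2 = f(1.255000, -0.327684) = -0.298245
  k3 = f(1.255000, -0.286052) = -0.313232
  k4 = f(1.510000, -0.369748) = -0.189419
  y ← -0.210000 + (0.51/6)·(k1 + 2k2 + 2k3 + k4) = -0.369279
y(1.51) ≈ -0.3693

-0.3693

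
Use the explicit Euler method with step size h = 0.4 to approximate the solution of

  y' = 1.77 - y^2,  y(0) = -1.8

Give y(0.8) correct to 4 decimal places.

Euler: y_{n+1} = y_n + h·f(s_n, y_n).
s=0.000000, y=-1.800000: f=-1.470000 → y ← -1.800000 + 0.4·(-1.470000) = -2.388000
s=0.400000, y=-2.388000: f=-3.932544 → y ← -2.388000 + 0.4·(-3.932544) = -3.961018
y(0.8) ≈ -3.9610

-3.9610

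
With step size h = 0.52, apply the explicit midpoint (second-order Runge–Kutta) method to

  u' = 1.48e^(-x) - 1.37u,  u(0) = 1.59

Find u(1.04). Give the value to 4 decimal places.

0.8286

Midpoint: k1 = f(x_n, u_n); k2 = f(x_n + h/2, u_n + (h/2)·k1); u_{n+1} = u_n + h·k2.
x=0.000000, u=1.590000:
  k1 = f(0.000000, 1.590000) = -0.698300
  k2 = f(0.260000, 1.408442) = -0.788409
  u ← 1.590000 + 0.52·(-0.788409) = 1.180027
x=0.520000, u=1.180027:
  k1 = f(0.520000, 1.180027) = -0.736747
  k2 = f(0.780000, 0.988473) = -0.675767
  u ← 1.180027 + 0.52·(-0.675767) = 0.828628
u(1.04) ≈ 0.8286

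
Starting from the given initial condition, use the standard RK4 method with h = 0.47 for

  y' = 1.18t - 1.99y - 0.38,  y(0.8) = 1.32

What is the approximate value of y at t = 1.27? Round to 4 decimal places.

0.7948

RK4: k1 = f(t_n, y_n); k2 = f(t_n + h/2, y_n + (h/2)·k1); k3 = f(t_n + h/2, y_n + (h/2)·k2); k4 = f(t_n + h, y_n + h·k3); y_{n+1} = y_n + (h/6)·(k1 + 2k2 + 2k3 + k4).
t=0.800000, y=1.320000:
  k1 = f(0.800000, 1.320000) = -2.062800
  k2 = f(1.035000, 0.835242) = -0.820832
  k3 = f(1.035000, 1.127105) = -1.401638
  k4 = f(1.270000, 0.661230) = -0.197248
  y ← 1.320000 + (0.47/6)·(k1 + 2k2 + 2k3 + k4) = 0.794776
y(1.27) ≈ 0.7948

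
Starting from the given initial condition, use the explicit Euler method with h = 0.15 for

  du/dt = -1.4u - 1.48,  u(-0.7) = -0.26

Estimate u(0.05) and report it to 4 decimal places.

Euler: u_{n+1} = u_n + h·f(t_n, u_n).
t=-0.700000, u=-0.260000: f=-1.116000 → u ← -0.260000 + 0.15·(-1.116000) = -0.427400
t=-0.550000, u=-0.427400: f=-0.881640 → u ← -0.427400 + 0.15·(-0.881640) = -0.559646
t=-0.400000, u=-0.559646: f=-0.696496 → u ← -0.559646 + 0.15·(-0.696496) = -0.664120
t=-0.250000, u=-0.664120: f=-0.550232 → u ← -0.664120 + 0.15·(-0.550232) = -0.746655
t=-0.100000, u=-0.746655: f=-0.434683 → u ← -0.746655 + 0.15·(-0.434683) = -0.811858
u(0.05) ≈ -0.8119

-0.8119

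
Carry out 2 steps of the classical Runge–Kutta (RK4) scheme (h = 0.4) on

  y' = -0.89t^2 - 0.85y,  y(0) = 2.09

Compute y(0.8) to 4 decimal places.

0.9296

RK4: k1 = f(t_n, y_n); k2 = f(t_n + h/2, y_n + (h/2)·k1); k3 = f(t_n + h/2, y_n + (h/2)·k2); k4 = f(t_n + h, y_n + h·k3); y_{n+1} = y_n + (h/6)·(k1 + 2k2 + 2k3 + k4).
t=0.000000, y=2.090000:
  k1 = f(0.000000, 2.090000) = -1.776500
  k2 = f(0.200000, 1.734700) = -1.510095
  k3 = f(0.200000, 1.787981) = -1.555384
  k4 = f(0.400000, 1.467846) = -1.390069
  y ← 2.090000 + (0.4/6)·(k1 + 2k2 + 2k3 + k4) = 1.470165
t=0.400000, y=1.470165:
  k1 = f(0.400000, 1.470165) = -1.392040
  k2 = f(0.600000, 1.191757) = -1.333393
  k3 = f(0.600000, 1.203486) = -1.343363
  k4 = f(0.800000, 0.932820) = -1.362497
  y ← 1.470165 + (0.4/6)·(k1 + 2k2 + 2k3 + k4) = 0.929628
y(0.8) ≈ 0.9296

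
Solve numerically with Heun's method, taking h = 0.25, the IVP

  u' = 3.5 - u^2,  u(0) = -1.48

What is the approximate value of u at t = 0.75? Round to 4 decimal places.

0.4971

Heun: k1 = f(t_n, u_n); k2 = f(t_n + h, u_n + h·k1); u_{n+1} = u_n + (h/2)·(k1 + k2).
t=0.000000, u=-1.480000:
  k1 = f(0.000000, -1.480000) = 1.309600
  k2 = f(0.250000, -1.152600) = 2.171513
  u ← -1.480000 + (0.25/2)·(1.309600 + 2.171513) = -1.044861
t=0.250000, u=-1.044861:
  k1 = f(0.250000, -1.044861) = 2.408266
  k2 = f(0.500000, -0.442794) = 3.303933
  u ← -1.044861 + (0.25/2)·(2.408266 + 3.303933) = -0.330836
t=0.500000, u=-0.330836:
  k1 = f(0.500000, -0.330836) = 3.390548
  k2 = f(0.750000, 0.516801) = 3.232917
  u ← -0.330836 + (0.25/2)·(3.390548 + 3.232917) = 0.497097
u(0.75) ≈ 0.4971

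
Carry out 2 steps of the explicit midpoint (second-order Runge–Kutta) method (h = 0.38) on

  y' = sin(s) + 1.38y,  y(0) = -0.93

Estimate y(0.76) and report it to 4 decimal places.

Midpoint: k1 = f(s_n, y_n); k2 = f(s_n + h/2, y_n + (h/2)·k1); y_{n+1} = y_n + h·k2.
s=0.000000, y=-0.930000:
  k1 = f(0.000000, -0.930000) = -1.283400
  k2 = f(0.190000, -1.173846) = -1.431049
  y ← -0.930000 + 0.38·(-1.431049) = -1.473798
s=0.380000, y=-1.473798:
  k1 = f(0.380000, -1.473798) = -1.662921
  k2 = f(0.570000, -1.789754) = -1.930228
  y ← -1.473798 + 0.38·(-1.930228) = -2.207285
y(0.76) ≈ -2.2073

-2.2073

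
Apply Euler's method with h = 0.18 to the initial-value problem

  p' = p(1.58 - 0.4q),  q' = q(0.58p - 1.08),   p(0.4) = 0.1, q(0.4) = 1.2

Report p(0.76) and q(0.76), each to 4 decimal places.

0.1454, 0.8011

Euler on (p,q): p_{n+1} = p_n + h·p', q_{n+1} = q_n + h·q'.
0.400000: (0.100000, 1.200000); f=(0.110000, -1.226400) → (0.119800, 0.979248)
0.580000: (0.119800, 0.979248); f=(0.142358, -0.989546) → (0.145425, 0.801130)
(p(0.76), q(0.76)) ≈ (0.1454, 0.8011)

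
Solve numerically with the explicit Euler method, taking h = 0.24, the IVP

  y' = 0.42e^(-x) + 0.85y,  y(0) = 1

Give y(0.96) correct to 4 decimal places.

Euler: y_{n+1} = y_n + h·f(x_n, y_n).
x=0.000000, y=1.000000: f=1.270000 → y ← 1.000000 + 0.24·1.270000 = 1.304800
x=0.240000, y=1.304800: f=1.439464 → y ← 1.304800 + 0.24·1.439464 = 1.650271
x=0.480000, y=1.650271: f=1.662620 → y ← 1.650271 + 0.24·1.662620 = 2.049300
x=0.720000, y=2.049300: f=1.946341 → y ← 2.049300 + 0.24·1.946341 = 2.516422
y(0.96) ≈ 2.5164

2.5164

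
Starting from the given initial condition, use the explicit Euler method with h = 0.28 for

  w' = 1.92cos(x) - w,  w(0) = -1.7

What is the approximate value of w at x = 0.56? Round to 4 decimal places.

Euler: w_{n+1} = w_n + h·f(x_n, w_n).
x=0.000000, w=-1.700000: f=3.620000 → w ← -1.700000 + 0.28·3.620000 = -0.686400
x=0.280000, w=-0.686400: f=2.531626 → w ← -0.686400 + 0.28·2.531626 = 0.022455
w(0.56) ≈ 0.0225

0.0225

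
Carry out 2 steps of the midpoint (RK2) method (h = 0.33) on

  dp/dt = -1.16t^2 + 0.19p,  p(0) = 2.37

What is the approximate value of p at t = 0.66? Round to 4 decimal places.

2.5802

Midpoint: k1 = f(t_n, p_n); k2 = f(t_n + h/2, p_n + (h/2)·k1); p_{n+1} = p_n + h·k2.
t=0.000000, p=2.370000:
  k1 = f(0.000000, 2.370000) = 0.450300
  k2 = f(0.165000, 2.444300) = 0.432836
  p ← 2.370000 + 0.33·0.432836 = 2.512836
t=0.330000, p=2.512836:
  k1 = f(0.330000, 2.512836) = 0.351115
  k2 = f(0.495000, 2.570770) = 0.204217
  p ← 2.512836 + 0.33·0.204217 = 2.580228
p(0.66) ≈ 2.5802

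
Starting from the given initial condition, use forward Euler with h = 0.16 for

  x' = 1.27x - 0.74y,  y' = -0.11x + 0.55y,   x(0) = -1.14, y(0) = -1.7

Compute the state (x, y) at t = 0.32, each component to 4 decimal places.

Euler on (x,y): x_{n+1} = x_n + h·x', y_{n+1} = y_n + h·y'.
0.000000: (-1.140000, -1.700000); f=(-0.189800, -0.809600) → (-1.170368, -1.829536)
0.160000: (-1.170368, -1.829536); f=(-0.132511, -0.877504) → (-1.191570, -1.969937)
(x(0.32), y(0.32)) ≈ (-1.1916, -1.9699)

-1.1916, -1.9699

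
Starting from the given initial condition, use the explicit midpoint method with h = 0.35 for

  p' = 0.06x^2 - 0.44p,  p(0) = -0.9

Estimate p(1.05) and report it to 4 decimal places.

Midpoint: k1 = f(x_n, p_n); k2 = f(x_n + h/2, p_n + (h/2)·k1); p_{n+1} = p_n + h·k2.
x=0.000000, p=-0.900000:
  k1 = f(0.000000, -0.900000) = 0.396000
  k2 = f(0.175000, -0.830700) = 0.367345
  p ← -0.900000 + 0.35·0.367345 = -0.771429
x=0.350000, p=-0.771429:
  k1 = f(0.350000, -0.771429) = 0.346779
  k2 = f(0.525000, -0.710743) = 0.329264
  p ← -0.771429 + 0.35·0.329264 = -0.656187
x=0.700000, p=-0.656187:
  k1 = f(0.700000, -0.656187) = 0.318122
  k2 = f(0.875000, -0.600515) = 0.310164
  p ← -0.656187 + 0.35·0.310164 = -0.547629
p(1.05) ≈ -0.5476

-0.5476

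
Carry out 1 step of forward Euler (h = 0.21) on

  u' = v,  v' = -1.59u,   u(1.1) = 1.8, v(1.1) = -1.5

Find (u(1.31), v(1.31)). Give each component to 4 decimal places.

Euler on (u,v): u_{n+1} = u_n + h·u', v_{n+1} = v_n + h·v'.
1.100000: (1.800000, -1.500000); f=(-1.500000, -2.862000) → (1.485000, -2.101020)
(u(1.31), v(1.31)) ≈ (1.4850, -2.1010)

1.4850, -2.1010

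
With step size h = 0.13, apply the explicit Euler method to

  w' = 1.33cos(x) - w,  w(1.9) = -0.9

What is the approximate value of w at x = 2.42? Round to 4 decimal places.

-0.8079

Euler: w_{n+1} = w_n + h·f(x_n, w_n).
x=1.900000, w=-0.900000: f=0.470025 → w ← -0.900000 + 0.13·0.470025 = -0.838897
x=2.030000, w=-0.838897: f=0.249395 → w ← -0.838897 + 0.13·0.249395 = -0.806475
x=2.160000, w=-0.806475: f=0.067396 → w ← -0.806475 + 0.13·0.067396 = -0.797714
x=2.290000, w=-0.797714: f=-0.078471 → w ← -0.797714 + 0.13·(-0.078471) = -0.807915
w(2.42) ≈ -0.8079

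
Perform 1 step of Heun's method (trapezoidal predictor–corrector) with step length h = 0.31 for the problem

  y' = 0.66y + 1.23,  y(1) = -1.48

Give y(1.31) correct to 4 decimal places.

Heun: k1 = f(s_n, y_n); k2 = f(s_n + h, y_n + h·k1); y_{n+1} = y_n + (h/2)·(k1 + k2).
s=1.000000, y=-1.480000:
  k1 = f(1.000000, -1.480000) = 0.253200
  k2 = f(1.310000, -1.401508) = 0.305005
  y ← -1.480000 + (0.31/2)·(0.253200 + 0.305005) = -1.393478
y(1.31) ≈ -1.3935

-1.3935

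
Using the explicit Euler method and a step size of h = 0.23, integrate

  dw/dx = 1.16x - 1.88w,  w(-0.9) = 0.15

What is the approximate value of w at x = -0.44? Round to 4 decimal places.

Euler: w_{n+1} = w_n + h·f(x_n, w_n).
x=-0.900000, w=0.150000: f=-1.326000 → w ← 0.150000 + 0.23·(-1.326000) = -0.154980
x=-0.670000, w=-0.154980: f=-0.485838 → w ← -0.154980 + 0.23·(-0.485838) = -0.266723
w(-0.44) ≈ -0.2667

-0.2667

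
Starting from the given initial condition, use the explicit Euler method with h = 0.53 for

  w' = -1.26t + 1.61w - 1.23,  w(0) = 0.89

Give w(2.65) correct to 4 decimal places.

Euler: w_{n+1} = w_n + h·f(t_n, w_n).
t=0.000000, w=0.890000: f=0.202900 → w ← 0.890000 + 0.53·0.202900 = 0.997537
t=0.530000, w=0.997537: f=-0.291765 → w ← 0.997537 + 0.53·(-0.291765) = 0.842901
t=1.060000, w=0.842901: f=-1.208529 → w ← 0.842901 + 0.53·(-1.208529) = 0.202381
t=1.590000, w=0.202381: f=-2.907567 → w ← 0.202381 + 0.53·(-2.907567) = -1.338629
t=2.120000, w=-1.338629: f=-6.056393 → w ← -1.338629 + 0.53·(-6.056393) = -4.548518
w(2.65) ≈ -4.5485

-4.5485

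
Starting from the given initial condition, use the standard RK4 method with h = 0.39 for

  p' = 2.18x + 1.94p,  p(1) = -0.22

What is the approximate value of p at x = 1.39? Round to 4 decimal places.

1.0155

RK4: k1 = f(x_n, p_n); k2 = f(x_n + h/2, p_n + (h/2)·k1); k3 = f(x_n + h/2, p_n + (h/2)·k2); k4 = f(x_n + h, p_n + h·k3); p_{n+1} = p_n + (h/6)·(k1 + 2k2 + 2k3 + k4).
x=1.000000, p=-0.220000:
  k1 = f(1.000000, -0.220000) = 1.753200
  k2 = f(1.195000, 0.121874) = 2.841536
  k3 = f(1.195000, 0.334099) = 3.253253
  k4 = f(1.390000, 1.048769) = 5.064811
  p ← -0.220000 + (0.39/6)·(k1 + 2k2 + 2k3 + k4) = 1.015493
p(1.39) ≈ 1.0155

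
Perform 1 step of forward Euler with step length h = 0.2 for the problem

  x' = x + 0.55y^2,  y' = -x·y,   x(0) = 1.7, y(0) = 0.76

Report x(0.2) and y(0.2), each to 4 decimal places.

Euler on (x,y): x_{n+1} = x_n + h·x', y_{n+1} = y_n + h·y'.
0.000000: (1.700000, 0.760000); f=(2.017680, -1.292000) → (2.103536, 0.501600)
(x(0.2), y(0.2)) ≈ (2.1035, 0.5016)

2.1035, 0.5016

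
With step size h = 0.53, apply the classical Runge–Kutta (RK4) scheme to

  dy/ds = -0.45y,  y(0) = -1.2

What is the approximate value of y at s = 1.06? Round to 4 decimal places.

RK4: k1 = f(s_n, y_n); k2 = f(s_n + h/2, y_n + (h/2)·k1); k3 = f(s_n + h/2, y_n + (h/2)·k2); k4 = f(s_n + h, y_n + h·k3); y_{n+1} = y_n + (h/6)·(k1 + 2k2 + 2k3 + k4).
s=0.000000, y=-1.200000:
  k1 = f(0.000000, -1.200000) = 0.540000
  k2 = f(0.265000, -1.056900) = 0.475605
  k3 = f(0.265000, -1.073965) = 0.483284
  k4 = f(0.530000, -0.943859) = 0.424737
  y ← -1.200000 + (0.53/6)·(k1 + 2k2 + 2k3 + k4) = -0.945378
s=0.530000, y=-0.945378:
  k1 = f(0.530000, -0.945378) = 0.425420
  k2 = f(0.795000, -0.832642) = 0.374689
  k3 = f(0.795000, -0.846085) = 0.380738
  k4 = f(1.060000, -0.743586) = 0.334614
  y ← -0.945378 + (0.53/6)·(k1 + 2k2 + 2k3 + k4) = -0.744783
y(1.06) ≈ -0.7448

-0.7448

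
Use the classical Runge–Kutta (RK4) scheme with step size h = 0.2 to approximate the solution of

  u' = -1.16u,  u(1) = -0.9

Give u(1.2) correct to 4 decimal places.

RK4: k1 = f(s_n, u_n); k2 = f(s_n + h/2, u_n + (h/2)·k1); k3 = f(s_n + h/2, u_n + (h/2)·k2); k4 = f(s_n + h, u_n + h·k3); u_{n+1} = u_n + (h/6)·(k1 + 2k2 + 2k3 + k4).
s=1.000000, u=-0.900000:
  k1 = f(1.000000, -0.900000) = 1.044000
  k2 = f(1.100000, -0.795600) = 0.922896
  k3 = f(1.100000, -0.807710) = 0.936944
  k4 = f(1.200000, -0.712611) = 0.826629
  u ← -0.900000 + (0.2/6)·(k1 + 2k2 + 2k3 + k4) = -0.713656
u(1.2) ≈ -0.7137

-0.7137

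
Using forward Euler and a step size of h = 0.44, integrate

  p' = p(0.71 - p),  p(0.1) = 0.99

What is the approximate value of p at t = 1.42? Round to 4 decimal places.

Euler: p_{n+1} = p_n + h·f(t_n, p_n).
t=0.100000, p=0.990000: f=-0.277200 → p ← 0.990000 + 0.44·(-0.277200) = 0.868032
t=0.540000, p=0.868032: f=-0.137177 → p ← 0.868032 + 0.44·(-0.137177) = 0.807674
t=0.980000, p=0.807674: f=-0.078889 → p ← 0.807674 + 0.44·(-0.078889) = 0.772963
p(1.42) ≈ 0.7730

0.7730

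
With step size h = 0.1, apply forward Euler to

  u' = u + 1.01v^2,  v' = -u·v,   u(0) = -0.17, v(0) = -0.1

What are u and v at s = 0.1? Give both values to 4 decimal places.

-0.1860, -0.1017

Euler on (u,v): u_{n+1} = u_n + h·u', v_{n+1} = v_n + h·v'.
0.000000: (-0.170000, -0.100000); f=(-0.159900, -0.017000) → (-0.185990, -0.101700)
(u(0.1), v(0.1)) ≈ (-0.1860, -0.1017)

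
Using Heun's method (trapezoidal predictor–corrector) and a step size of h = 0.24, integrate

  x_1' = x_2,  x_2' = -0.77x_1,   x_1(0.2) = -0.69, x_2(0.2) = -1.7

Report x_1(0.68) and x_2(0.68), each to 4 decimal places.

-1.4270, -1.3007

Heun on (x_1,x_2): k1 = f(t_n, state_n); k2 = f(t_n + h, state_n + h·k1); state_{n+1} = state_n + (h/2)·(k1 + k2).
0.200000: (-0.690000, -1.700000)
  k1 = (-1.700000, 0.531300)
  predictor → (-1.098000, -1.572488)
  k2 = (-1.572488, 0.845460)
  → (-1.082699, -1.534789)
0.440000: (-1.082699, -1.534789)
  k1 = (-1.534789, 0.833678)
  predictor → (-1.451048, -1.334706)
  k2 = (-1.334706, 1.117307)
  → (-1.427038, -1.300671)
(x_1(0.68), x_2(0.68)) ≈ (-1.4270, -1.3007)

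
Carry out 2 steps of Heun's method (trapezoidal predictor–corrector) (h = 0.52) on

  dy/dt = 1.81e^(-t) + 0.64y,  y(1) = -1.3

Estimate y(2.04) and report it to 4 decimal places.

-1.8436

Heun: k1 = f(t_n, y_n); k2 = f(t_n + h, y_n + h·k1); y_{n+1} = y_n + (h/2)·(k1 + k2).
t=1.000000, y=-1.300000:
  k1 = f(1.000000, -1.300000) = -0.166138
  k2 = f(1.520000, -1.386392) = -0.491422
  y ← -1.300000 + (0.52/2)·(-0.166138 + (-0.491422)) = -1.470966
t=1.520000, y=-1.470966:
  k1 = f(1.520000, -1.470966) = -0.545550
  k2 = f(2.040000, -1.754651) = -0.887625
  y ← -1.470966 + (0.52/2)·(-0.545550 + (-0.887625)) = -1.843591
y(2.04) ≈ -1.8436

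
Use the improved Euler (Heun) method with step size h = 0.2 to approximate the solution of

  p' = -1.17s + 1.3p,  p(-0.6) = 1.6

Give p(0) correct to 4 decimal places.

Heun: k1 = f(s_n, p_n); k2 = f(s_n + h, p_n + h·k1); p_{n+1} = p_n + (h/2)·(k1 + k2).
s=-0.600000, p=1.600000:
  k1 = f(-0.600000, 1.600000) = 2.782000
  k2 = f(-0.400000, 2.156400) = 3.271320
  p ← 1.600000 + (0.2/2)·(2.782000 + 3.271320) = 2.205332
s=-0.400000, p=2.205332:
  k1 = f(-0.400000, 2.205332) = 3.334932
  k2 = f(-0.200000, 2.872318) = 3.968014
  p ← 2.205332 + (0.2/2)·(3.334932 + 3.968014) = 2.935627
s=-0.200000, p=2.935627:
  k1 = f(-0.200000, 2.935627) = 4.050315
  k2 = f(0.000000, 3.745689) = 4.869396
  p ← 2.935627 + (0.2/2)·(4.050315 + 4.869396) = 3.827598
p(0) ≈ 3.8276

3.8276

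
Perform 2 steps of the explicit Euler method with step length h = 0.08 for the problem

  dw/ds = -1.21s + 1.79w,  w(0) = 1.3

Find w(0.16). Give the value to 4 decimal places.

1.6912

Euler: w_{n+1} = w_n + h·f(s_n, w_n).
s=0.000000, w=1.300000: f=2.327000 → w ← 1.300000 + 0.08·2.327000 = 1.486160
s=0.080000, w=1.486160: f=2.563426 → w ← 1.486160 + 0.08·2.563426 = 1.691234
w(0.16) ≈ 1.6912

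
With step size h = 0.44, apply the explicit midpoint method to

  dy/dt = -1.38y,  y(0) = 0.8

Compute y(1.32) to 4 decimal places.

0.1538

Midpoint: k1 = f(t_n, y_n); k2 = f(t_n + h/2, y_n + (h/2)·k1); y_{n+1} = y_n + h·k2.
t=0.000000, y=0.800000:
  k1 = f(0.000000, 0.800000) = -1.104000
  k2 = f(0.220000, 0.557120) = -0.768826
  y ← 0.800000 + 0.44·(-0.768826) = 0.461717
t=0.440000, y=0.461717:
  k1 = f(0.440000, 0.461717) = -0.637169
  k2 = f(0.660000, 0.321540) = -0.443725
  y ← 0.461717 + 0.44·(-0.443725) = 0.266478
t=0.880000, y=0.266478:
  k1 = f(0.880000, 0.266478) = -0.367740
  k2 = f(1.100000, 0.185575) = -0.256094
  y ← 0.266478 + 0.44·(-0.256094) = 0.153797
y(1.32) ≈ 0.1538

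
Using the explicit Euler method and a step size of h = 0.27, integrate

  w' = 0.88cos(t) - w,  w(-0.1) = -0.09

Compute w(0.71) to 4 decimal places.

0.4769

Euler: w_{n+1} = w_n + h·f(t_n, w_n).
t=-0.100000, w=-0.090000: f=0.965604 → w ← -0.090000 + 0.27·0.965604 = 0.170713
t=0.170000, w=0.170713: f=0.696602 → w ← 0.170713 + 0.27·0.696602 = 0.358795
t=0.440000, w=0.358795: f=0.437386 → w ← 0.358795 + 0.27·0.437386 = 0.476890
w(0.71) ≈ 0.4769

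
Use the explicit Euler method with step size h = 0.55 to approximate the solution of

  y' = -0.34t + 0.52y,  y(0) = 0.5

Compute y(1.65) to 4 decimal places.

0.7254

Euler: y_{n+1} = y_n + h·f(t_n, y_n).
t=0.000000, y=0.500000: f=0.260000 → y ← 0.500000 + 0.55·0.260000 = 0.643000
t=0.550000, y=0.643000: f=0.147360 → y ← 0.643000 + 0.55·0.147360 = 0.724048
t=1.100000, y=0.724048: f=0.002505 → y ← 0.724048 + 0.55·0.002505 = 0.725426
y(1.65) ≈ 0.7254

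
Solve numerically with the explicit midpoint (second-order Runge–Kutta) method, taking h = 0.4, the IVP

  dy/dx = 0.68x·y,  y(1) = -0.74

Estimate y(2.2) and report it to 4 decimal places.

-2.5827

Midpoint: k1 = f(x_n, y_n); k2 = f(x_n + h/2, y_n + (h/2)·k1); y_{n+1} = y_n + h·k2.
x=1.000000, y=-0.740000:
  k1 = f(1.000000, -0.740000) = -0.503200
  k2 = f(1.200000, -0.840640) = -0.685962
  y ← -0.740000 + 0.4·(-0.685962) = -1.014385
x=1.400000, y=-1.014385:
  k1 = f(1.400000, -1.014385) = -0.965694
  k2 = f(1.600000, -1.207524) = -1.313786
  y ← -1.014385 + 0.4·(-1.313786) = -1.539899
x=1.800000, y=-1.539899:
  k1 = f(1.800000, -1.539899) = -1.884837
  k2 = f(2.000000, -1.916867) = -2.606939
  y ← -1.539899 + 0.4·(-2.606939) = -2.582675
y(2.2) ≈ -2.5827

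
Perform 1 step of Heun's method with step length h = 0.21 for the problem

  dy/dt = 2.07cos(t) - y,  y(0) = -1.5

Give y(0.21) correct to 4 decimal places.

-0.8338

Heun: k1 = f(t_n, y_n); k2 = f(t_n + h, y_n + h·k1); y_{n+1} = y_n + (h/2)·(k1 + k2).
t=0.000000, y=-1.500000:
  k1 = f(0.000000, -1.500000) = 3.570000
  k2 = f(0.210000, -0.750300) = 2.774824
  y ← -1.500000 + (0.21/2)·(3.570000 + 2.774824) = -0.833793
y(0.21) ≈ -0.8338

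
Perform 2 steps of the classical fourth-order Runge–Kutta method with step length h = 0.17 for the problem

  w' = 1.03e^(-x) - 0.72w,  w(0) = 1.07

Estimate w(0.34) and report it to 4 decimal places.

RK4: k1 = f(x_n, w_n); k2 = f(x_n + h/2, w_n + (h/2)·k1); k3 = f(x_n + h/2, w_n + (h/2)·k2); k4 = f(x_n + h, w_n + h·k3); w_{n+1} = w_n + (h/6)·(k1 + 2k2 + 2k3 + k4).
x=0.000000, w=1.070000:
  k1 = f(0.000000, 1.070000) = 0.259600
  k2 = f(0.085000, 1.092066) = 0.159780
  k3 = f(0.085000, 1.083581) = 0.165889
  k4 = f(0.170000, 1.098201) = 0.078270
  w ← 1.070000 + (0.17/6)·(k1 + 2k2 + 2k3 + k4) = 1.098028
x=0.170000, w=1.098028:
  k1 = f(0.170000, 1.098028) = 0.078395
  k2 = f(0.255000, 1.104691) = 0.002786
  k3 = f(0.255000, 1.098264) = 0.007414
  k4 = f(0.340000, 1.099288) = -0.058364
  w ← 1.098028 + (0.17/6)·(k1 + 2k2 + 2k3 + k4) = 1.099173
w(0.34) ≈ 1.0992

1.0992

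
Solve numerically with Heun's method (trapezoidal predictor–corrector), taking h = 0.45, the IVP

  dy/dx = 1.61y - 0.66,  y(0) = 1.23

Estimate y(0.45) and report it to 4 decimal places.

2.0394

Heun: k1 = f(x_n, y_n); k2 = f(x_n + h, y_n + h·k1); y_{n+1} = y_n + (h/2)·(k1 + k2).
x=0.000000, y=1.230000:
  k1 = f(0.000000, 1.230000) = 1.320300
  k2 = f(0.450000, 1.824135) = 2.276857
  y ← 1.230000 + (0.45/2)·(1.320300 + 2.276857) = 2.039360
y(0.45) ≈ 2.0394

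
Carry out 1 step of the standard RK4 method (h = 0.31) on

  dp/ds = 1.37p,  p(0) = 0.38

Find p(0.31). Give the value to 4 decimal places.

0.5810

RK4: k1 = f(s_n, p_n); k2 = f(s_n + h/2, p_n + (h/2)·k1); k3 = f(s_n + h/2, p_n + (h/2)·k2); k4 = f(s_n + h, p_n + h·k3); p_{n+1} = p_n + (h/6)·(k1 + 2k2 + 2k3 + k4).
s=0.000000, p=0.380000:
  k1 = f(0.000000, 0.380000) = 0.520600
  k2 = f(0.155000, 0.460693) = 0.631149
  k3 = f(0.155000, 0.477828) = 0.654625
  k4 = f(0.310000, 0.582934) = 0.798619
  p ← 0.380000 + (0.31/6)·(k1 + 2k2 + 2k3 + k4) = 0.581023
p(0.31) ≈ 0.5810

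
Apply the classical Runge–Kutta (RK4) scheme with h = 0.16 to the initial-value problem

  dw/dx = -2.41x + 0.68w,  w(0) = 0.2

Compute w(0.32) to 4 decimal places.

RK4: k1 = f(x_n, w_n); k2 = f(x_n + h/2, w_n + (h/2)·k1); k3 = f(x_n + h/2, w_n + (h/2)·k2); k4 = f(x_n + h, w_n + h·k3); w_{n+1} = w_n + (h/6)·(k1 + 2k2 + 2k3 + k4).
x=0.000000, w=0.200000:
  k1 = f(0.000000, 0.200000) = 0.136000
  k2 = f(0.080000, 0.210880) = -0.049402
  k3 = f(0.080000, 0.196048) = -0.059487
  k4 = f(0.160000, 0.190482) = -0.256072
  w ← 0.200000 + (0.16/6)·(k1 + 2k2 + 2k3 + k4) = 0.190991
x=0.160000, w=0.190991:
  k1 = f(0.160000, 0.190991) = -0.255726
  k2 = f(0.240000, 0.170533) = -0.462438
  k3 = f(0.240000, 0.153996) = -0.473683
  k4 = f(0.320000, 0.115201) = -0.692863
  w ← 0.190991 + (0.16/6)·(k1 + 2k2 + 2k3 + k4) = 0.115768
w(0.32) ≈ 0.1158

0.1158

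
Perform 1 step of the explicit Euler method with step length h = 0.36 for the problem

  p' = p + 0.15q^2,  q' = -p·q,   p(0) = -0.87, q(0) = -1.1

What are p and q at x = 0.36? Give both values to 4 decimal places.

-1.1179, -1.4445

Euler on (p,q): p_{n+1} = p_n + h·p', q_{n+1} = q_n + h·q'.
0.000000: (-0.870000, -1.100000); f=(-0.688500, -0.957000) → (-1.117860, -1.444520)
(p(0.36), q(0.36)) ≈ (-1.1179, -1.4445)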